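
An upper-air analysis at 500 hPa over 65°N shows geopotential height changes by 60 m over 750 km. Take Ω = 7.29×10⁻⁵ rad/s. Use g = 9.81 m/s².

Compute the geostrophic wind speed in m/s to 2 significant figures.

5.9 m/s

Coriolis parameter at 65°N:
f = 2Ω sin φ = 2 × 7.29×10⁻⁵ × sin 65° = 1.32×10⁻⁴ s⁻¹
Height gradient: |∂Z/∂n| = 60 m / 750000 m = 8.00×10⁻⁵
On a pressure surface, geostrophic balance gives V_g = (g/f)|∂Z/∂n|:
V_g = 9.81 × 8.00×10⁻⁵ / 1.32×10⁻⁴ = 5.94 m/s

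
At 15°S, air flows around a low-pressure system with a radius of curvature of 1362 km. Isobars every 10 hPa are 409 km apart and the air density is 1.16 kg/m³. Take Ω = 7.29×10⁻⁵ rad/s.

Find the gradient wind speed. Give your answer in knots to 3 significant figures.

65.6 knots

Coriolis parameter at 15°S:
f = 2Ω sin φ = 2 × 7.29×10⁻⁵ × sin 15° = 3.77×10⁻⁵ s⁻¹
Pressure gradient: |∂P/∂n| = 1000 Pa / 409000 m = 2.44×10⁻³ Pa/m
Geostrophic speed: V_g = |∂P/∂n|/(fρ) = 2.44×10⁻³/(3.77×10⁻⁵ × 1.16) = 55.9 m/s
Around a low, centrifugal force acts outward with Coriolis, so pressure-gradient force balances both:
(1/ρ)|∂P/∂n| = fV + V²/R  →  V² + fR·V − fR·V_g = 0
With fR = 3.77×10⁻⁵ × 1362×10³ m = 51.4 m/s:
V = [−fR + √((fR)² + 4 fR V_g)]/2 = [−51.4 + √(51.4² + 4×51.4×55.9)]/2 = 33.7 m/s
Subgeostrophic (V < V_g = 55.9 m/s), as expected around a low.
Converting: 33.7 m/s × 1.944 = 65.6 knots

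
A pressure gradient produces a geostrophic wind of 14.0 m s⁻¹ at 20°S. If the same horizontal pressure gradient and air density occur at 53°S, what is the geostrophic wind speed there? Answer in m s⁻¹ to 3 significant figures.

With the same pressure gradient and density, V_g ∝ 1/f ∝ 1/sin φ.
V₂ = V₁ · sin φ₁ / sin φ₂ = 14.0 × sin 20° / sin 53°
V₂ = 14.0 × 0.3420/0.7986 = 6.00 m s⁻¹

6.00 m s⁻¹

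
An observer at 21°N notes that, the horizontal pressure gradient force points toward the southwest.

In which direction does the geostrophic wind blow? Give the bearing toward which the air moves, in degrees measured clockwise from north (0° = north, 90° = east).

315°

The pressure-gradient force points toward the southwest (bearing 225°).
Geostrophic balance: in the Northern Hemisphere the Coriolis force deflects motion to the right, so the geostrophic wind blows 90° to the right of the pressure-gradient force (low pressure on the left).
Rotating 225° by 90° clockwise gives 315° — the wind blows toward the northwest.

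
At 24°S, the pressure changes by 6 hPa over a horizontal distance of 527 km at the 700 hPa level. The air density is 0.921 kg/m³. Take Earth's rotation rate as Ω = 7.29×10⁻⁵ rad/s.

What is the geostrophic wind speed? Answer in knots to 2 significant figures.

41 knots

Coriolis parameter at 24°S:
f = 2Ω sin φ = 2 × 7.29×10⁻⁵ × sin 24° = 5.93×10⁻⁵ s⁻¹
Pressure gradient: |∂P/∂n| = 600 Pa / 527000 m = 1.14×10⁻³ Pa/m
Geostrophic balance (pressure-gradient force = Coriolis force):
V_g = (1/(fρ)) |∂P/∂n| = 1.14×10⁻³ / (5.93×10⁻⁵ × 0.921) = 20.8 m/s
Converting: 20.8 m/s × 1.944 = 41 knots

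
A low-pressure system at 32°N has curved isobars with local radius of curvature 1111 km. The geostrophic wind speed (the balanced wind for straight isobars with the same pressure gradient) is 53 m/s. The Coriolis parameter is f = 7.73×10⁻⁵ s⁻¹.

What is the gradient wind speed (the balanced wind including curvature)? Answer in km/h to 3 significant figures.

133 km/h

Around a low, centrifugal force acts outward with Coriolis, so pressure-gradient force balances both:
(1/ρ)|∂P/∂n| = fV + V²/R  →  V² + fR·V − fR·V_g = 0
With fR = 7.73×10⁻⁵ × 1111×10³ m = 85.9 m/s:
V = [−fR + √((fR)² + 4 fR V_g)]/2 = [−85.9 + √(85.9² + 4×85.9×53)]/2 = 37 m/s
Subgeostrophic (V < V_g = 53 m/s), as expected around a low.
Converting: 37 m/s × 3.6 = 133 km/h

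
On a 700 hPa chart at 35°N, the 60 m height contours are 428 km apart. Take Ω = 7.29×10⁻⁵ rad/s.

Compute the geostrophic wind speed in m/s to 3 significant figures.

16.4 m/s

Coriolis parameter at 35°N:
f = 2Ω sin φ = 2 × 7.29×10⁻⁵ × sin 35° = 8.36×10⁻⁵ s⁻¹
Height gradient: |∂Z/∂n| = 60 m / 428000 m = 1.40×10⁻⁴
On a pressure surface, geostrophic balance gives V_g = (g/f)|∂Z/∂n|:
V_g = 9.81 × 1.40×10⁻⁴ / 8.36×10⁻⁵ = 16.4 m/s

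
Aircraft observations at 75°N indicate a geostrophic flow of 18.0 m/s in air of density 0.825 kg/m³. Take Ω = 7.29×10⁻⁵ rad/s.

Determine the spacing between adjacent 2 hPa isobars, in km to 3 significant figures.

95.6 km

Coriolis parameter at 75°N:
f = 2Ω sin φ = 2 × 7.29×10⁻⁵ × sin 75° = 1.41×10⁻⁴ s⁻¹
Geostrophic balance rearranged: |∂P/∂n| = f ρ V_g
|∂P/∂n| = 1.41×10⁻⁴ × 0.825 × 18.0 = 2.09×10⁻³ Pa/m
Isobar spacing: Δn = ΔP/|∂P/∂n| = 200 Pa / 2.09×10⁻³ Pa/m = 95632 m ≈ 95.6 km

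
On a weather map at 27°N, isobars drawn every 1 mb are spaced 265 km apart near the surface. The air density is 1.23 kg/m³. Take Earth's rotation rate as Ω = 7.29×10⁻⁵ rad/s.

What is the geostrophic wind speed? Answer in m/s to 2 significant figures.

Coriolis parameter at 27°N:
f = 2Ω sin φ = 2 × 7.29×10⁻⁵ × sin 27° = 6.62×10⁻⁵ s⁻¹
Pressure gradient: |∂P/∂n| = 100 Pa / 265000 m = 3.77×10⁻⁴ Pa/m
Geostrophic balance (pressure-gradient force = Coriolis force):
V_g = (1/(fρ)) |∂P/∂n| = 3.77×10⁻⁴ / (6.62×10⁻⁵ × 1.23) = 4.63 m/s

4.6 m/s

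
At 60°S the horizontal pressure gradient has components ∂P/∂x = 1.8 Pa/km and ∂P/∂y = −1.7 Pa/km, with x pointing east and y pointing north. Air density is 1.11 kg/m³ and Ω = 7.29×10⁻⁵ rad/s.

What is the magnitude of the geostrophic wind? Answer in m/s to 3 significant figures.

Coriolis parameter at 60°S:
f = 2Ω sin φ = 2 × 7.29×10⁻⁵ × sin 60° = 1.26×10⁻⁴ s⁻¹
In the Southern Hemisphere f is negative: f = −1.26×10⁻⁴ s⁻¹.
Component geostrophic relations (x east, y north):
u_g = −(1/(fρ)) ∂P/∂y,  v_g = (1/(fρ)) ∂P/∂x
u_g = −(−1.7×10⁻³)/(−1.26×10⁻⁴ × 1.11) = −12.1 m/s;  v_g = (1.8×10⁻³)/(−1.26×10⁻⁴ × 1.11) = −12.8 m/s
|V_g| = √(u_g² + v_g²) = 17.7 m/s

17.7 m/s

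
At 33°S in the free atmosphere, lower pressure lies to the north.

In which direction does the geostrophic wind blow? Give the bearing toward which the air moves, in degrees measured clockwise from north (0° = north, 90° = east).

270°

The pressure-gradient force points toward the north (bearing 000°).
Geostrophic balance: in the Southern Hemisphere the Coriolis force deflects motion to the left, so the geostrophic wind blows 90° to the left of the pressure-gradient force (low pressure on the right).
Rotating 000° by 90° counterclockwise gives 270° — the wind blows toward the west.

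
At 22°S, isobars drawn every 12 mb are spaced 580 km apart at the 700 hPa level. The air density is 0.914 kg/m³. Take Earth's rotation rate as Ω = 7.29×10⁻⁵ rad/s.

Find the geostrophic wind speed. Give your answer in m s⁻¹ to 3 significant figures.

41.4 m s⁻¹

Coriolis parameter at 22°S:
f = 2Ω sin φ = 2 × 7.29×10⁻⁵ × sin 22° = 5.46×10⁻⁵ s⁻¹
Pressure gradient: |∂P/∂n| = 1200 Pa / 580000 m = 2.07×10⁻³ Pa/m
Geostrophic balance (pressure-gradient force = Coriolis force):
V_g = (1/(fρ)) |∂P/∂n| = 2.07×10⁻³ / (5.46×10⁻⁵ × 0.914) = 41.4 m/s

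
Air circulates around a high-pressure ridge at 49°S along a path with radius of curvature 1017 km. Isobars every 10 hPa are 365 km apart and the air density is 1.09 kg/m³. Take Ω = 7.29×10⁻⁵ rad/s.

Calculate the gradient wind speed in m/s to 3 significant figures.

32.0 m/s

Coriolis parameter at 49°S:
f = 2Ω sin φ = 2 × 7.29×10⁻⁵ × sin 49° = 1.10×10⁻⁴ s⁻¹
Pressure gradient: |∂P/∂n| = 1000 Pa / 365000 m = 2.74×10⁻³ Pa/m
Geostrophic speed: V_g = |∂P/∂n|/(fρ) = 2.74×10⁻³/(1.10×10⁻⁴ × 1.09) = 22.8 m/s
Around a high, pressure-gradient force acts outward with centrifugal, so Coriolis balances both:
fV = (1/ρ)|∂P/∂n| + V²/R  →  V² − fR·V + fR·V_g = 0
With fR = 1.10×10⁻⁴ × 1017×10³ m = 112 m/s:
V = [fR − √((fR)² − 4 fR V_g)]/2 = [112 − √(112² − 4×112×22.8)]/2 = 32 m/s
Supergeostrophic (V > V_g = 22.8 m/s), as expected around a high.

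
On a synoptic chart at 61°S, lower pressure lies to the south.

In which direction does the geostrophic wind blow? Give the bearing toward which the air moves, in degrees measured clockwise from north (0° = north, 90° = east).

The pressure-gradient force points toward the south (bearing 180°).
Geostrophic balance: in the Southern Hemisphere the Coriolis force deflects motion to the left, so the geostrophic wind blows 90° to the left of the pressure-gradient force (low pressure on the right).
Rotating 180° by 90° counterclockwise gives 090° — the wind blows toward the east.

090°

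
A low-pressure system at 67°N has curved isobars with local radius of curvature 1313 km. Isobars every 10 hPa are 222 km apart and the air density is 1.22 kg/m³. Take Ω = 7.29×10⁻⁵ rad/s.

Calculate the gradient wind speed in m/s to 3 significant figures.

24.2 m/s

Coriolis parameter at 67°N:
f = 2Ω sin φ = 2 × 7.29×10⁻⁵ × sin 67° = 1.34×10⁻⁴ s⁻¹
Pressure gradient: |∂P/∂n| = 1000 Pa / 222000 m = 4.50×10⁻³ Pa/m
Geostrophic speed: V_g = |∂P/∂n|/(fρ) = 4.50×10⁻³/(1.34×10⁻⁴ × 1.22) = 27.5 m/s
Around a low, centrifugal force acts outward with Coriolis, so pressure-gradient force balances both:
(1/ρ)|∂P/∂n| = fV + V²/R  →  V² + fR·V − fR·V_g = 0
With fR = 1.34×10⁻⁴ × 1313×10³ m = 176 m/s:
V = [−fR + √((fR)² + 4 fR V_g)]/2 = [−176 + √(176² + 4×176×27.5)]/2 = 24.2 m/s
Subgeostrophic (V < V_g = 27.5 m/s), as expected around a low.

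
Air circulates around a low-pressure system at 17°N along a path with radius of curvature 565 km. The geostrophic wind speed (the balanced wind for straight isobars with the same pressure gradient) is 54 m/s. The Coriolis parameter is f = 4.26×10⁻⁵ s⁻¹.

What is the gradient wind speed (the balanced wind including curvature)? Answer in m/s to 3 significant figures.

Around a low, centrifugal force acts outward with Coriolis, so pressure-gradient force balances both:
(1/ρ)|∂P/∂n| = fV + V²/R  →  V² + fR·V − fR·V_g = 0
With fR = 4.26×10⁻⁵ × 565×10³ m = 24.1 m/s:
V = [−fR + √((fR)² + 4 fR V_g)]/2 = [−24.1 + √(24.1² + 4×24.1×54)]/2 = 26 m/s
Subgeostrophic (V < V_g = 54 m/s), as expected around a low.

26.0 m/s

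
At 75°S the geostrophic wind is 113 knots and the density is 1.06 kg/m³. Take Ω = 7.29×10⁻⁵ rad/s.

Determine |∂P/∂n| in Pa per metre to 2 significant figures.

Coriolis parameter at 75°S:
f = 2Ω sin φ = 2 × 7.29×10⁻⁵ × sin 75° = 1.41×10⁻⁴ s⁻¹
Wind speed in SI: 113 knots = 58.1 m/s
Geostrophic balance rearranged: |∂P/∂n| = f ρ V_g
|∂P/∂n| = 1.41×10⁻⁴ × 1.06 × 58.1 = 8.68×10⁻³ Pa/m

8.7×10⁻³ Pa/m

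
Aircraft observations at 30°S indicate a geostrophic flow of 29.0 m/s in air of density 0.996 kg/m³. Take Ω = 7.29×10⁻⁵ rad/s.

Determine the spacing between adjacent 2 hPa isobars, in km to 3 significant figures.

Coriolis parameter at 30°S:
f = 2Ω sin φ = 2 × 7.29×10⁻⁵ × sin 30° = 7.29×10⁻⁵ s⁻¹
Geostrophic balance rearranged: |∂P/∂n| = f ρ V_g
|∂P/∂n| = 7.29×10⁻⁵ × 0.996 × 29.0 = 2.11×10⁻³ Pa/m
Isobar spacing: Δn = ΔP/|∂P/∂n| = 200 Pa / 2.11×10⁻³ Pa/m = 94983 m ≈ 95.0 km

95.0 km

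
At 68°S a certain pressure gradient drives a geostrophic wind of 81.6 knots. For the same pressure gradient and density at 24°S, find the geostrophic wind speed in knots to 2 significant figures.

With the same pressure gradient and density, V_g ∝ 1/f ∝ 1/sin φ.
V₂ = V₁ · sin φ₁ / sin φ₂ = 81.6 × sin 68° / sin 24°
V₂ = 81.6 × 0.9272/0.4067 = 190 knots

190 knots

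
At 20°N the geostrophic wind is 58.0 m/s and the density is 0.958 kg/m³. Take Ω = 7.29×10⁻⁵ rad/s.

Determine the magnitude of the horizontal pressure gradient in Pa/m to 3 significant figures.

Coriolis parameter at 20°N:
f = 2Ω sin φ = 2 × 7.29×10⁻⁵ × sin 20° = 4.99×10⁻⁵ s⁻¹
Geostrophic balance rearranged: |∂P/∂n| = f ρ V_g
|∂P/∂n| = 4.99×10⁻⁵ × 0.958 × 58.0 = 2.77×10⁻³ Pa/m

2.77×10⁻³ Pa/m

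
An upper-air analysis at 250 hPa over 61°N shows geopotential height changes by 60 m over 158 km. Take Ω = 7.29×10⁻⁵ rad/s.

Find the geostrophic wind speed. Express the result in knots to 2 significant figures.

57 knots

Coriolis parameter at 61°N:
f = 2Ω sin φ = 2 × 7.29×10⁻⁵ × sin 61° = 1.28×10⁻⁴ s⁻¹
Height gradient: |∂Z/∂n| = 60 m / 158000 m = 3.80×10⁻⁴
On a pressure surface, geostrophic balance gives V_g = (g/f)|∂Z/∂n|:
V_g = 9.81 × 3.80×10⁻⁴ / 1.28×10⁻⁴ = 29.2 m/s
Converting: 29.2 m/s × 1.944 = 57 knots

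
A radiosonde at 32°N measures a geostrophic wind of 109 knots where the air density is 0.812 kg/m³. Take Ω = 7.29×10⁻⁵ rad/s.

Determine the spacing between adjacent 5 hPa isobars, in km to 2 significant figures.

Coriolis parameter at 32°N:
f = 2Ω sin φ = 2 × 7.29×10⁻⁵ × sin 32° = 7.73×10⁻⁵ s⁻¹
Wind speed in SI: 109 knots = 56.1 m/s
Geostrophic balance rearranged: |∂P/∂n| = f ρ V_g
|∂P/∂n| = 7.73×10⁻⁵ × 0.812 × 56.1 = 3.52×10⁻³ Pa/m
Isobar spacing: Δn = ΔP/|∂P/∂n| = 500 Pa / 3.52×10⁻³ Pa/m = 142129 m ≈ 140 km

140 km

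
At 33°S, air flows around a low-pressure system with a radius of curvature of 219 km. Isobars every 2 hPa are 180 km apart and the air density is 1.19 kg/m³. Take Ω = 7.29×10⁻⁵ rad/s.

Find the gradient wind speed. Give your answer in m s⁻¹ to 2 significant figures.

Coriolis parameter at 33°S:
f = 2Ω sin φ = 2 × 7.29×10⁻⁵ × sin 33° = 7.94×10⁻⁵ s⁻¹
Pressure gradient: |∂P/∂n| = 200 Pa / 180000 m = 1.11×10⁻³ Pa/m
Geostrophic speed: V_g = |∂P/∂n|/(fρ) = 1.11×10⁻³/(7.94×10⁻⁵ × 1.19) = 11.8 m/s
Around a low, centrifugal force acts outward with Coriolis, so pressure-gradient force balances both:
(1/ρ)|∂P/∂n| = fV + V²/R  →  V² + fR·V − fR·V_g = 0
With fR = 7.94×10⁻⁵ × 219×10³ m = 17.4 m/s:
V = [−fR + √((fR)² + 4 fR V_g)]/2 = [−17.4 + √(17.4² + 4×17.4×11.8)]/2 = 8.04 m/s
Subgeostrophic (V < V_g = 11.8 m/s), as expected around a low.

8.0 m s⁻¹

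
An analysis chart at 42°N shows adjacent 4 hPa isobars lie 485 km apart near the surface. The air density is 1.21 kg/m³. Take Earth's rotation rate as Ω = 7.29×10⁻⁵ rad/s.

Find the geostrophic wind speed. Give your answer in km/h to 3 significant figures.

25.2 km/h

Coriolis parameter at 42°N:
f = 2Ω sin φ = 2 × 7.29×10⁻⁵ × sin 42° = 9.76×10⁻⁵ s⁻¹
Pressure gradient: |∂P/∂n| = 400 Pa / 485000 m = 8.25×10⁻⁴ Pa/m
Geostrophic balance (pressure-gradient force = Coriolis force):
V_g = (1/(fρ)) |∂P/∂n| = 8.25×10⁻⁴ / (9.76×10⁻⁵ × 1.21) = 6.99 m/s
Converting: 6.99 m/s × 3.6 = 25.2 km/h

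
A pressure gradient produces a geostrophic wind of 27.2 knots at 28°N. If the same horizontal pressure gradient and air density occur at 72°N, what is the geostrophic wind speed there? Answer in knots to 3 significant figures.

With the same pressure gradient and density, V_g ∝ 1/f ∝ 1/sin φ.
V₂ = V₁ · sin φ₁ / sin φ₂ = 27.2 × sin 28° / sin 72°
V₂ = 27.2 × 0.4695/0.9511 = 13.4 knots

13.4 knots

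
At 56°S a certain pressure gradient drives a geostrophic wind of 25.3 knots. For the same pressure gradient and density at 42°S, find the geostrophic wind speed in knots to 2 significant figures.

With the same pressure gradient and density, V_g ∝ 1/f ∝ 1/sin φ.
V₂ = V₁ · sin φ₁ / sin φ₂ = 25.3 × sin 56° / sin 42°
V₂ = 25.3 × 0.8290/0.6691 = 31 knots

31 knots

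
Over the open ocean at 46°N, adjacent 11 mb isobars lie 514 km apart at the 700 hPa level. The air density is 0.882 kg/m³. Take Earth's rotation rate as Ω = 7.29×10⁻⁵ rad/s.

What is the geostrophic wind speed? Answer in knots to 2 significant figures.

Coriolis parameter at 46°N:
f = 2Ω sin φ = 2 × 7.29×10⁻⁵ × sin 46° = 1.05×10⁻⁴ s⁻¹
Pressure gradient: |∂P/∂n| = 1100 Pa / 514000 m = 2.14×10⁻³ Pa/m
Geostrophic balance (pressure-gradient force = Coriolis force):
V_g = (1/(fρ)) |∂P/∂n| = 2.14×10⁻³ / (1.05×10⁻⁴ × 0.882) = 23.1 m/s
Converting: 23.1 m/s × 1.944 = 45 knots

45 knots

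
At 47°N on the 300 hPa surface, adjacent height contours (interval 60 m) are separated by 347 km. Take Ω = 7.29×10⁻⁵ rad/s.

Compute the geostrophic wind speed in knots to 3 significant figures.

Coriolis parameter at 47°N:
f = 2Ω sin φ = 2 × 7.29×10⁻⁵ × sin 47° = 1.07×10⁻⁴ s⁻¹
Height gradient: |∂Z/∂n| = 60 m / 347000 m = 1.73×10⁻⁴
On a pressure surface, geostrophic balance gives V_g = (g/f)|∂Z/∂n|:
V_g = 9.81 × 1.73×10⁻⁴ / 1.07×10⁻⁴ = 15.9 m/s
Converting: 15.9 m/s × 1.944 = 30.9 knots

30.9 knots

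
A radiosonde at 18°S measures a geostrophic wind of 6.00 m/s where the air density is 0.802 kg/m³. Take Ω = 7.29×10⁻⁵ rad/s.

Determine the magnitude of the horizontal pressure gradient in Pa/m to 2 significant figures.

2.2×10⁻⁴ Pa/m

Coriolis parameter at 18°S:
f = 2Ω sin φ = 2 × 7.29×10⁻⁵ × sin 18° = 4.51×10⁻⁵ s⁻¹
Geostrophic balance rearranged: |∂P/∂n| = f ρ V_g
|∂P/∂n| = 4.51×10⁻⁵ × 0.802 × 6.00 = 2.17×10⁻⁴ Pa/m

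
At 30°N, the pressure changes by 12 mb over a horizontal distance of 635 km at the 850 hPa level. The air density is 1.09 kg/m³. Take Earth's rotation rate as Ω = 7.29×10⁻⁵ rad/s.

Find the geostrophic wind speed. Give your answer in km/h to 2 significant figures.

86 km/h

Coriolis parameter at 30°N:
f = 2Ω sin φ = 2 × 7.29×10⁻⁵ × sin 30° = 7.29×10⁻⁵ s⁻¹
Pressure gradient: |∂P/∂n| = 1200 Pa / 635000 m = 1.89×10⁻³ Pa/m
Geostrophic balance (pressure-gradient force = Coriolis force):
V_g = (1/(fρ)) |∂P/∂n| = 1.89×10⁻³ / (7.29×10⁻⁵ × 1.09) = 23.8 m/s
Converting: 23.8 m/s × 3.6 = 86 km/h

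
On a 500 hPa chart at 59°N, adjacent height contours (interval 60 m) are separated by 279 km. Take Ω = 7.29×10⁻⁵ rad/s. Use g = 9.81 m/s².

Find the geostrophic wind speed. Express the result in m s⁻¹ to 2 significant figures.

17 m s⁻¹

Coriolis parameter at 59°N:
f = 2Ω sin φ = 2 × 7.29×10⁻⁵ × sin 59° = 1.25×10⁻⁴ s⁻¹
Height gradient: |∂Z/∂n| = 60 m / 279000 m = 2.15×10⁻⁴
On a pressure surface, geostrophic balance gives V_g = (g/f)|∂Z/∂n|:
V_g = 9.81 × 2.15×10⁻⁴ / 1.25×10⁻⁴ = 16.9 m/s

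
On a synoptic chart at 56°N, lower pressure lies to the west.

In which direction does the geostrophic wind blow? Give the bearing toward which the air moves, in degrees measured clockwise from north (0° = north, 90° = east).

The pressure-gradient force points toward the west (bearing 270°).
Geostrophic balance: in the Northern Hemisphere the Coriolis force deflects motion to the right, so the geostrophic wind blows 90° to the right of the pressure-gradient force (low pressure on the left).
Rotating 270° by 90° clockwise gives 000° — the wind blows toward the north.

000°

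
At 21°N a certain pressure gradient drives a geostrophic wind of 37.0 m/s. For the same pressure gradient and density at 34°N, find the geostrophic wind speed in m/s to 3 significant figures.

23.7 m/s

With the same pressure gradient and density, V_g ∝ 1/f ∝ 1/sin φ.
V₂ = V₁ · sin φ₁ / sin φ₂ = 37.0 × sin 21° / sin 34°
V₂ = 37.0 × 0.3584/0.5592 = 23.7 m/s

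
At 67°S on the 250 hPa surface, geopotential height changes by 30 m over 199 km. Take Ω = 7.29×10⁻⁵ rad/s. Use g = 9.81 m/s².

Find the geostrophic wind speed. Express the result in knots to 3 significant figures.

21.4 knots

Coriolis parameter at 67°S:
f = 2Ω sin φ = 2 × 7.29×10⁻⁵ × sin 67° = 1.34×10⁻⁴ s⁻¹
Height gradient: |∂Z/∂n| = 30 m / 199000 m = 1.51×10⁻⁴
On a pressure surface, geostrophic balance gives V_g = (g/f)|∂Z/∂n|:
V_g = 9.81 × 1.51×10⁻⁴ / 1.34×10⁻⁴ = 11.0 m/s
Converting: 11.0 m/s × 1.944 = 21.4 knots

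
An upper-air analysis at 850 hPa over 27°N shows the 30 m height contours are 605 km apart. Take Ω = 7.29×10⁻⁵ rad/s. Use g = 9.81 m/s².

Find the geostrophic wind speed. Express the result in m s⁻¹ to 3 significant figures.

7.35 m s⁻¹

Coriolis parameter at 27°N:
f = 2Ω sin φ = 2 × 7.29×10⁻⁵ × sin 27° = 6.62×10⁻⁵ s⁻¹
Height gradient: |∂Z/∂n| = 30 m / 605000 m = 4.96×10⁻⁵
On a pressure surface, geostrophic balance gives V_g = (g/f)|∂Z/∂n|:
V_g = 9.81 × 4.96×10⁻⁵ / 6.62×10⁻⁵ = 7.35 m/s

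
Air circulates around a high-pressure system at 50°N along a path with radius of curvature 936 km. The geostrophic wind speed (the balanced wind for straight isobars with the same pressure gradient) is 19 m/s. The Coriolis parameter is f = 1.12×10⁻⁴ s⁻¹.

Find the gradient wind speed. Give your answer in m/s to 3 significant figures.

Around a high, pressure-gradient force acts outward with centrifugal, so Coriolis balances both:
fV = (1/ρ)|∂P/∂n| + V²/R  →  V² − fR·V + fR·V_g = 0
With fR = 1.12×10⁻⁴ × 936×10³ m = 105 m/s:
V = [fR − √((fR)² − 4 fR V_g)]/2 = [105 − √(105² − 4×105×19)]/2 = 24.9 m/s
Supergeostrophic (V > V_g = 19 m/s), as expected around a high.

24.9 m/s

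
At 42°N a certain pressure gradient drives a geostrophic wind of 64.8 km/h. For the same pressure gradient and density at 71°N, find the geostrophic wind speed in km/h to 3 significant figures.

With the same pressure gradient and density, V_g ∝ 1/f ∝ 1/sin φ.
V₂ = V₁ · sin φ₁ / sin φ₂ = 64.8 × sin 42° / sin 71°
V₂ = 64.8 × 0.6691/0.9455 = 45.9 km/h

45.9 km/h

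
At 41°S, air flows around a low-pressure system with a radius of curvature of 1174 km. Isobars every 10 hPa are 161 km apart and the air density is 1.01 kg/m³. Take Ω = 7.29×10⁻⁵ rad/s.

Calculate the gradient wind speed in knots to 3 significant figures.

88.8 knots

Coriolis parameter at 41°S:
f = 2Ω sin φ = 2 × 7.29×10⁻⁵ × sin 41° = 9.57×10⁻⁵ s⁻¹
Pressure gradient: |∂P/∂n| = 1000 Pa / 161000 m = 6.21×10⁻³ Pa/m
Geostrophic speed: V_g = |∂P/∂n|/(fρ) = 6.21×10⁻³/(9.57×10⁻⁵ × 1.01) = 64.3 m/s
Around a low, centrifugal force acts outward with Coriolis, so pressure-gradient force balances both:
(1/ρ)|∂P/∂n| = fV + V²/R  →  V² + fR·V − fR·V_g = 0
With fR = 9.57×10⁻⁵ × 1174×10³ m = 112 m/s:
V = [−fR + √((fR)² + 4 fR V_g)]/2 = [−112 + √(112² + 4×112×64.3)]/2 = 45.7 m/s
Subgeostrophic (V < V_g = 64.3 m/s), as expected around a low.
Converting: 45.7 m/s × 1.944 = 88.8 knots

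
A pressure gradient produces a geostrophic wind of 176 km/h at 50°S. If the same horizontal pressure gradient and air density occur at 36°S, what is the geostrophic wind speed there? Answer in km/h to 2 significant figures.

With the same pressure gradient and density, V_g ∝ 1/f ∝ 1/sin φ.
V₂ = V₁ · sin φ₁ / sin φ₂ = 176 × sin 50° / sin 36°
V₂ = 176 × 0.7660/0.5878 = 230 km/h

230 km/h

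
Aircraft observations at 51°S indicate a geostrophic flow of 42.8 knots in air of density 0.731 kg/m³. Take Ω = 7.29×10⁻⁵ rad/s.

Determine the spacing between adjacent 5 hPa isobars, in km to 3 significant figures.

Coriolis parameter at 51°S:
f = 2Ω sin φ = 2 × 7.29×10⁻⁵ × sin 51° = 1.13×10⁻⁴ s⁻¹
Wind speed in SI: 42.8 knots = 22.0 m/s
Geostrophic balance rearranged: |∂P/∂n| = f ρ V_g
|∂P/∂n| = 1.13×10⁻⁴ × 0.731 × 22.0 = 1.82×10⁻³ Pa/m
Isobar spacing: Δn = ΔP/|∂P/∂n| = 500 Pa / 1.82×10⁻³ Pa/m = 274164 m ≈ 274 km

274 km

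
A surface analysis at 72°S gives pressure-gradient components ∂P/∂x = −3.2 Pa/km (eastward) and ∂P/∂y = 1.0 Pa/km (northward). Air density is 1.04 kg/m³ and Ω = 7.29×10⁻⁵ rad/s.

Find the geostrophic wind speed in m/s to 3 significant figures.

Coriolis parameter at 72°S:
f = 2Ω sin φ = 2 × 7.29×10⁻⁵ × sin 72° = 1.39×10⁻⁴ s⁻¹
In the Southern Hemisphere f is negative: f = −1.39×10⁻⁴ s⁻¹.
Component geostrophic relations (x east, y north):
u_g = −(1/(fρ)) ∂P/∂y,  v_g = (1/(fρ)) ∂P/∂x
u_g = −(1.0×10⁻³)/(−1.39×10⁻⁴ × 1.04) = 6.93 m/s;  v_g = (−3.2×10⁻³)/(−1.39×10⁻⁴ × 1.04) = 22.2 m/s
|V_g| = √(u_g² + v_g²) = 23.2 m/s

23.2 m/s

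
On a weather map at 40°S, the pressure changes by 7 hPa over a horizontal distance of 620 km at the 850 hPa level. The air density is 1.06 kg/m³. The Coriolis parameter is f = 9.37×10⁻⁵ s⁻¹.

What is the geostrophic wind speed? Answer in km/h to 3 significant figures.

40.9 km/h

Pressure gradient: |∂P/∂n| = 700 Pa / 620000 m = 1.13×10⁻³ Pa/m
Geostrophic balance (pressure-gradient force = Coriolis force):
V_g = (1/(fρ)) |∂P/∂n| = 1.13×10⁻³ / (9.37×10⁻⁵ × 1.06) = 11.4 m/s
Converting: 11.4 m/s × 3.6 = 40.9 km/h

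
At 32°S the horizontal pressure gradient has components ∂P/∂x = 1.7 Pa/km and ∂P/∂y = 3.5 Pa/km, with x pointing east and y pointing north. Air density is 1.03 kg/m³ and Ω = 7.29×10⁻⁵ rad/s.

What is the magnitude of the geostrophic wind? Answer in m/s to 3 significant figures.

Coriolis parameter at 32°S:
f = 2Ω sin φ = 2 × 7.29×10⁻⁵ × sin 32° = 7.73×10⁻⁵ s⁻¹
In the Southern Hemisphere f is negative: f = −7.73×10⁻⁵ s⁻¹.
Component geostrophic relations (x east, y north):
u_g = −(1/(fρ)) ∂P/∂y,  v_g = (1/(fρ)) ∂P/∂x
u_g = −(3.5×10⁻³)/(−7.73×10⁻⁵ × 1.03) = 44.0 m/s;  v_g = (1.7×10⁻³)/(−7.73×10⁻⁵ × 1.03) = −21.4 m/s
|V_g| = √(u_g² + v_g²) = 48.9 m/s

48.9 m/s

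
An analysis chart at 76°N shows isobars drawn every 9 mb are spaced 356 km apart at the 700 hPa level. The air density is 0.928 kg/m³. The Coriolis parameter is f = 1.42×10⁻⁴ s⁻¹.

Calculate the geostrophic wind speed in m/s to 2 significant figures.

19 m/s

Pressure gradient: |∂P/∂n| = 900 Pa / 356000 m = 2.53×10⁻³ Pa/m
Geostrophic balance (pressure-gradient force = Coriolis force):
V_g = (1/(fρ)) |∂P/∂n| = 2.53×10⁻³ / (1.42×10⁻⁴ × 0.928) = 19.2 m/s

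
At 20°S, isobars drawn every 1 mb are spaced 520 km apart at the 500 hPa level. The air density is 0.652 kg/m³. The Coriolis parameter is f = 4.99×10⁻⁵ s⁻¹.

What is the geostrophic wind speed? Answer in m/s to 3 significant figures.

5.91 m/s

Pressure gradient: |∂P/∂n| = 100 Pa / 520000 m = 1.92×10⁻⁴ Pa/m
Geostrophic balance (pressure-gradient force = Coriolis force):
V_g = (1/(fρ)) |∂P/∂n| = 1.92×10⁻⁴ / (4.99×10⁻⁵ × 0.652) = 5.91 m/s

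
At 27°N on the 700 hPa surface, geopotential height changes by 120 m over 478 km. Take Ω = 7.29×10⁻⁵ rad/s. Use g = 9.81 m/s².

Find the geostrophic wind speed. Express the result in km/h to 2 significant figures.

Coriolis parameter at 27°N:
f = 2Ω sin φ = 2 × 7.29×10⁻⁵ × sin 27° = 6.62×10⁻⁵ s⁻¹
Height gradient: |∂Z/∂n| = 120 m / 478000 m = 2.51×10⁻⁴
On a pressure surface, geostrophic balance gives V_g = (g/f)|∂Z/∂n|:
V_g = 9.81 × 2.51×10⁻⁴ / 6.62×10⁻⁵ = 37.2 m/s
Converting: 37.2 m/s × 3.6 = 130 km/h

130 km/h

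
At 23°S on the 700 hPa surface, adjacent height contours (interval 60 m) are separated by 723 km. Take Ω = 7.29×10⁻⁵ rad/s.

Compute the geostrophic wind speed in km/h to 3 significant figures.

51.4 km/h

Coriolis parameter at 23°S:
f = 2Ω sin φ = 2 × 7.29×10⁻⁵ × sin 23° = 5.70×10⁻⁵ s⁻¹
Height gradient: |∂Z/∂n| = 60 m / 723000 m = 8.30×10⁻⁵
On a pressure surface, geostrophic balance gives V_g = (g/f)|∂Z/∂n|:
V_g = 9.81 × 8.30×10⁻⁵ / 5.70×10⁻⁵ = 14.3 m/s
Converting: 14.3 m/s × 3.6 = 51.4 km/h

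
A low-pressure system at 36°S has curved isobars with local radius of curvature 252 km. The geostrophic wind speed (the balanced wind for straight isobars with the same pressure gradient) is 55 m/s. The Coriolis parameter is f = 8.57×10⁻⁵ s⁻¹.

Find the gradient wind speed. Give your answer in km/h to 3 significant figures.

Around a low, centrifugal force acts outward with Coriolis, so pressure-gradient force balances both:
(1/ρ)|∂P/∂n| = fV + V²/R  →  V² + fR·V − fR·V_g = 0
With fR = 8.57×10⁻⁵ × 252×10³ m = 21.6 m/s:
V = [−fR + √((fR)² + 4 fR V_g)]/2 = [−21.6 + √(21.6² + 4×21.6×55)]/2 = 25.3 m/s
Subgeostrophic (V < V_g = 55 m/s), as expected around a low.
Converting: 25.3 m/s × 3.6 = 91.1 km/h

91.1 km/h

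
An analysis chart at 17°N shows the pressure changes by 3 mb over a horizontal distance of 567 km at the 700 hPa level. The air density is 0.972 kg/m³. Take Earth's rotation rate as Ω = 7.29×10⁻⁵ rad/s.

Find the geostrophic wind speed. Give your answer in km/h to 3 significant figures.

Coriolis parameter at 17°N:
f = 2Ω sin φ = 2 × 7.29×10⁻⁵ × sin 17° = 4.26×10⁻⁵ s⁻¹
Pressure gradient: |∂P/∂n| = 300 Pa / 567000 m = 5.29×10⁻⁴ Pa/m
Geostrophic balance (pressure-gradient force = Coriolis force):
V_g = (1/(fρ)) |∂P/∂n| = 5.29×10⁻⁴ / (4.26×10⁻⁵ × 0.972) = 12.8 m/s
Converting: 12.8 m/s × 3.6 = 46.0 km/h

46.0 km/h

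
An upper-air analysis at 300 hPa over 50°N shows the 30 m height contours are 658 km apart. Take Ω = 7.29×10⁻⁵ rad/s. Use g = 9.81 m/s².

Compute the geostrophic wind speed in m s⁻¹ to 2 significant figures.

Coriolis parameter at 50°N:
f = 2Ω sin φ = 2 × 7.29×10⁻⁵ × sin 50° = 1.12×10⁻⁴ s⁻¹
Height gradient: |∂Z/∂n| = 30 m / 658000 m = 4.56×10⁻⁵
On a pressure surface, geostrophic balance gives V_g = (g/f)|∂Z/∂n|:
V_g = 9.81 × 4.56×10⁻⁵ / 1.12×10⁻⁴ = 4.00 m/s

4.0 m s⁻¹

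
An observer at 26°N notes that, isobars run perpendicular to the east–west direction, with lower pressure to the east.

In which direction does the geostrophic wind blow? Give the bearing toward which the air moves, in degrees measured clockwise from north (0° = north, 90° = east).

180°

The pressure-gradient force points toward the east (bearing 090°).
Geostrophic balance: in the Northern Hemisphere the Coriolis force deflects motion to the right, so the geostrophic wind blows 90° to the right of the pressure-gradient force (low pressure on the left).
Rotating 090° by 90° clockwise gives 180° — the wind blows toward the south.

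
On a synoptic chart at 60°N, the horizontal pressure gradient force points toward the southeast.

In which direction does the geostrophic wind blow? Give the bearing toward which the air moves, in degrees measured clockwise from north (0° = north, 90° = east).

225°

The pressure-gradient force points toward the southeast (bearing 135°).
Geostrophic balance: in the Northern Hemisphere the Coriolis force deflects motion to the right, so the geostrophic wind blows 90° to the right of the pressure-gradient force (low pressure on the left).
Rotating 135° by 90° clockwise gives 225° — the wind blows toward the southwest.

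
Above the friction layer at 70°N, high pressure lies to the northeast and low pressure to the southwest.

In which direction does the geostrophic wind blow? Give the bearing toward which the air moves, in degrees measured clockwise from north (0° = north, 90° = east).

315°

The pressure-gradient force points toward the southwest (bearing 225°).
Geostrophic balance: in the Northern Hemisphere the Coriolis force deflects motion to the right, so the geostrophic wind blows 90° to the right of the pressure-gradient force (low pressure on the left).
Rotating 225° by 90° clockwise gives 315° — the wind blows toward the northwest.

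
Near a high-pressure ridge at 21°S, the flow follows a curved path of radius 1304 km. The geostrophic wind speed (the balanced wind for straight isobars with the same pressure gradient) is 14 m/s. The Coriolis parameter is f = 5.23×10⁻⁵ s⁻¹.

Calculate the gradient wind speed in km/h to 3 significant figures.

Around a high, pressure-gradient force acts outward with centrifugal, so Coriolis balances both:
fV = (1/ρ)|∂P/∂n| + V²/R  →  V² − fR·V + fR·V_g = 0
With fR = 5.23×10⁻⁵ × 1304×10³ m = 68.2 m/s:
V = [fR − √((fR)² − 4 fR V_g)]/2 = [68.2 − √(68.2² − 4×68.2×14)]/2 = 19.7 m/s
Supergeostrophic (V > V_g = 14 m/s), as expected around a high.
Converting: 19.7 m/s × 3.6 = 70.8 km/h

70.8 km/h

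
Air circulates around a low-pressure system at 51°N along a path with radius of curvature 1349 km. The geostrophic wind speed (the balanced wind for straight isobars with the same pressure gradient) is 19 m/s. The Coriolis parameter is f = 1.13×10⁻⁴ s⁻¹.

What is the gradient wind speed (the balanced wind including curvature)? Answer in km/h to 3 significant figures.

Around a low, centrifugal force acts outward with Coriolis, so pressure-gradient force balances both:
(1/ρ)|∂P/∂n| = fV + V²/R  →  V² + fR·V − fR·V_g = 0
With fR = 1.13×10⁻⁴ × 1349×10³ m = 152 m/s:
V = [−fR + √((fR)² + 4 fR V_g)]/2 = [−152 + √(152² + 4×152×19)]/2 = 17.1 m/s
Subgeostrophic (V < V_g = 19 m/s), as expected around a low.
Converting: 17.1 m/s × 3.6 = 61.5 km/h

61.5 km/h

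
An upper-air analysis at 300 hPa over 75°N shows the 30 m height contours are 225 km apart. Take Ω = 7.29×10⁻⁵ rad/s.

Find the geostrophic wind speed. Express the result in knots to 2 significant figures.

18 knots

Coriolis parameter at 75°N:
f = 2Ω sin φ = 2 × 7.29×10⁻⁵ × sin 75° = 1.41×10⁻⁴ s⁻¹
Height gradient: |∂Z/∂n| = 30 m / 225000 m = 1.33×10⁻⁴
On a pressure surface, geostrophic balance gives V_g = (g/f)|∂Z/∂n|:
V_g = 9.81 × 1.33×10⁻⁴ / 1.41×10⁻⁴ = 9.29 m/s
Converting: 9.29 m/s × 1.944 = 18 knots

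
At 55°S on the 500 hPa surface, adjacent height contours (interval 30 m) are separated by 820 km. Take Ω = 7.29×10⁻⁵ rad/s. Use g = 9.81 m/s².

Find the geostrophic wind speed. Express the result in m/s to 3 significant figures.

Coriolis parameter at 55°S:
f = 2Ω sin φ = 2 × 7.29×10⁻⁵ × sin 55° = 1.19×10⁻⁴ s⁻¹
Height gradient: |∂Z/∂n| = 30 m / 820000 m = 3.66×10⁻⁵
On a pressure surface, geostrophic balance gives V_g = (g/f)|∂Z/∂n|:
V_g = 9.81 × 3.66×10⁻⁵ / 1.19×10⁻⁴ = 3.01 m/s

3.01 m/s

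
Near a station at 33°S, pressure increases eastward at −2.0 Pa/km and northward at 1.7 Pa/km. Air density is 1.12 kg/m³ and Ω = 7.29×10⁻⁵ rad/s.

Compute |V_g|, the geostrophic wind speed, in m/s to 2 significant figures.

Coriolis parameter at 33°S:
f = 2Ω sin φ = 2 × 7.29×10⁻⁵ × sin 33° = 7.94×10⁻⁵ s⁻¹
In the Southern Hemisphere f is negative: f = −7.94×10⁻⁵ s⁻¹.
Component geostrophic relations (x east, y north):
u_g = −(1/(fρ)) ∂P/∂y,  v_g = (1/(fρ)) ∂P/∂x
u_g = −(1.7×10⁻³)/(−7.94×10⁻⁵ × 1.12) = 19.1 m/s;  v_g = (−2.0×10⁻³)/(−7.94×10⁻⁵ × 1.12) = 22.5 m/s
|V_g| = √(u_g² + v_g²) = 29.5 m/s

30 m/s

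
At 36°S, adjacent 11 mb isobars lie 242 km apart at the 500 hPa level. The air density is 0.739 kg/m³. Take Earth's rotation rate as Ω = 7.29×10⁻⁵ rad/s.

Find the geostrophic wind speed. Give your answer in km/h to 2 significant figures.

260 km/h

Coriolis parameter at 36°S:
f = 2Ω sin φ = 2 × 7.29×10⁻⁵ × sin 36° = 8.57×10⁻⁵ s⁻¹
Pressure gradient: |∂P/∂n| = 1100 Pa / 242000 m = 4.55×10⁻³ Pa/m
Geostrophic balance (pressure-gradient force = Coriolis force):
V_g = (1/(fρ)) |∂P/∂n| = 4.55×10⁻³ / (8.57×10⁻⁵ × 0.739) = 71.8 m/s
Converting: 71.8 m/s × 3.6 = 260 km/h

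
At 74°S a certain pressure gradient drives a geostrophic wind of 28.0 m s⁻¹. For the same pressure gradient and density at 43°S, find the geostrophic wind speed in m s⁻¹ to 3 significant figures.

With the same pressure gradient and density, V_g ∝ 1/f ∝ 1/sin φ.
V₂ = V₁ · sin φ₁ / sin φ₂ = 28.0 × sin 74° / sin 43°
V₂ = 28.0 × 0.9613/0.6820 = 39.5 m s⁻¹

39.5 m s⁻¹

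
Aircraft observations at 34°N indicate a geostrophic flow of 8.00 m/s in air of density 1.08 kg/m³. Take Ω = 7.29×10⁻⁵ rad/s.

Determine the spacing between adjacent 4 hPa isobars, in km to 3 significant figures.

Coriolis parameter at 34°N:
f = 2Ω sin φ = 2 × 7.29×10⁻⁵ × sin 34° = 8.15×10⁻⁵ s⁻¹
Geostrophic balance rearranged: |∂P/∂n| = f ρ V_g
|∂P/∂n| = 8.15×10⁻⁵ × 1.08 × 8.00 = 7.04×10⁻⁴ Pa/m
Isobar spacing: Δn = ΔP/|∂P/∂n| = 400 Pa / 7.04×10⁻⁴ Pa/m = 567841 m ≈ 568 km

568 km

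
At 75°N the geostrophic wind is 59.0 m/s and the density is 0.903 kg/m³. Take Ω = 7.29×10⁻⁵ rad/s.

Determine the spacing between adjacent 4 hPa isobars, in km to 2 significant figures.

53 km

Coriolis parameter at 75°N:
f = 2Ω sin φ = 2 × 7.29×10⁻⁵ × sin 75° = 1.41×10⁻⁴ s⁻¹
Geostrophic balance rearranged: |∂P/∂n| = f ρ V_g
|∂P/∂n| = 1.41×10⁻⁴ × 0.903 × 59.0 = 7.50×10⁻³ Pa/m
Isobar spacing: Δn = ΔP/|∂P/∂n| = 400 Pa / 7.50×10⁻³ Pa/m = 53311 m ≈ 53 km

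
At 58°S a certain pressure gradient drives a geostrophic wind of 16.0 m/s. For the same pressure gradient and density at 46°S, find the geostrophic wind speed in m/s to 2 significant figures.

With the same pressure gradient and density, V_g ∝ 1/f ∝ 1/sin φ.
V₂ = V₁ · sin φ₁ / sin φ₂ = 16.0 × sin 58° / sin 46°
V₂ = 16.0 × 0.8480/0.7193 = 19 m/s

19 m/s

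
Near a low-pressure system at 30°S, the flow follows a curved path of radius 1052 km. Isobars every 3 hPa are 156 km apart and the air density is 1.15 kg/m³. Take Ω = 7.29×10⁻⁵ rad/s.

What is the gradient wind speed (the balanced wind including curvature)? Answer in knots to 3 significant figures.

35.9 knots

Coriolis parameter at 30°S:
f = 2Ω sin φ = 2 × 7.29×10⁻⁵ × sin 30° = 7.29×10⁻⁵ s⁻¹
Pressure gradient: |∂P/∂n| = 300 Pa / 156000 m = 1.92×10⁻³ Pa/m
Geostrophic speed: V_g = |∂P/∂n|/(fρ) = 1.92×10⁻³/(7.29×10⁻⁵ × 1.15) = 22.9 m/s
Around a low, centrifugal force acts outward with Coriolis, so pressure-gradient force balances both:
(1/ρ)|∂P/∂n| = fV + V²/R  →  V² + fR·V − fR·V_g = 0
With fR = 7.29×10⁻⁵ × 1052×10³ m = 76.7 m/s:
V = [−fR + √((fR)² + 4 fR V_g)]/2 = [−76.7 + √(76.7² + 4×76.7×22.9)]/2 = 18.5 m/s
Subgeostrophic (V < V_g = 22.9 m/s), as expected around a low.
Converting: 18.5 m/s × 1.944 = 35.9 knots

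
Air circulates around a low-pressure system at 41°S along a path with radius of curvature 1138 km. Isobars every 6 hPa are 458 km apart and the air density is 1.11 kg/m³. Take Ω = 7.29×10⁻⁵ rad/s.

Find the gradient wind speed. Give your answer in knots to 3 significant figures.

21.7 knots

Coriolis parameter at 41°S:
f = 2Ω sin φ = 2 × 7.29×10⁻⁵ × sin 41° = 9.57×10⁻⁵ s⁻¹
Pressure gradient: |∂P/∂n| = 600 Pa / 458000 m = 1.31×10⁻³ Pa/m
Geostrophic speed: V_g = |∂P/∂n|/(fρ) = 1.31×10⁻³/(9.57×10⁻⁵ × 1.11) = 12.3 m/s
Around a low, centrifugal force acts outward with Coriolis, so pressure-gradient force balances both:
(1/ρ)|∂P/∂n| = fV + V²/R  →  V² + fR·V − fR·V_g = 0
With fR = 9.57×10⁻⁵ × 1138×10³ m = 109 m/s:
V = [−fR + √((fR)² + 4 fR V_g)]/2 = [−109 + √(109² + 4×109×12.3)]/2 = 11.2 m/s
Subgeostrophic (V < V_g = 12.3 m/s), as expected around a low.
Converting: 11.2 m/s × 1.944 = 21.7 knots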